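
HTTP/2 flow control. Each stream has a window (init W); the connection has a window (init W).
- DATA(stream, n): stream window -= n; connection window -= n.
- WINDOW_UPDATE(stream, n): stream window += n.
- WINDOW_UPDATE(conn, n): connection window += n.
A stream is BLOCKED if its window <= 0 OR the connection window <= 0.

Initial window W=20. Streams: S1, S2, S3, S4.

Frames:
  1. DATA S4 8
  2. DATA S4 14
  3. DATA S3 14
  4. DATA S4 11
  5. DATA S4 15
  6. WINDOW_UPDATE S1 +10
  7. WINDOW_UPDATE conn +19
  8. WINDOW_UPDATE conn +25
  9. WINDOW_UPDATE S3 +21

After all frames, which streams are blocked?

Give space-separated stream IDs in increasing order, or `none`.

Op 1: conn=12 S1=20 S2=20 S3=20 S4=12 blocked=[]
Op 2: conn=-2 S1=20 S2=20 S3=20 S4=-2 blocked=[1, 2, 3, 4]
Op 3: conn=-16 S1=20 S2=20 S3=6 S4=-2 blocked=[1, 2, 3, 4]
Op 4: conn=-27 S1=20 S2=20 S3=6 S4=-13 blocked=[1, 2, 3, 4]
Op 5: conn=-42 S1=20 S2=20 S3=6 S4=-28 blocked=[1, 2, 3, 4]
Op 6: conn=-42 S1=30 S2=20 S3=6 S4=-28 blocked=[1, 2, 3, 4]
Op 7: conn=-23 S1=30 S2=20 S3=6 S4=-28 blocked=[1, 2, 3, 4]
Op 8: conn=2 S1=30 S2=20 S3=6 S4=-28 blocked=[4]
Op 9: conn=2 S1=30 S2=20 S3=27 S4=-28 blocked=[4]

Answer: S4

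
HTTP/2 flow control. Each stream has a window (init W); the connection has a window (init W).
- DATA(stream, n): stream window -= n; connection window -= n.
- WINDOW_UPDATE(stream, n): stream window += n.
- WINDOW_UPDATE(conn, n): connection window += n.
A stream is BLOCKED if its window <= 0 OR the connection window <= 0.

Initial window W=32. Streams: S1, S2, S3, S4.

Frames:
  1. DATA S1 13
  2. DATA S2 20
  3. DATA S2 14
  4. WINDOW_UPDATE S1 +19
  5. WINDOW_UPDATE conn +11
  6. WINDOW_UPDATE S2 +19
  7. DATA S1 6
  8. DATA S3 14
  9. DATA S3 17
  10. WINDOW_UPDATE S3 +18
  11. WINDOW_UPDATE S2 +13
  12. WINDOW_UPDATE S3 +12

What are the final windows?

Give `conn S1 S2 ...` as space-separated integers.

Answer: -41 32 30 31 32

Derivation:
Op 1: conn=19 S1=19 S2=32 S3=32 S4=32 blocked=[]
Op 2: conn=-1 S1=19 S2=12 S3=32 S4=32 blocked=[1, 2, 3, 4]
Op 3: conn=-15 S1=19 S2=-2 S3=32 S4=32 blocked=[1, 2, 3, 4]
Op 4: conn=-15 S1=38 S2=-2 S3=32 S4=32 blocked=[1, 2, 3, 4]
Op 5: conn=-4 S1=38 S2=-2 S3=32 S4=32 blocked=[1, 2, 3, 4]
Op 6: conn=-4 S1=38 S2=17 S3=32 S4=32 blocked=[1, 2, 3, 4]
Op 7: conn=-10 S1=32 S2=17 S3=32 S4=32 blocked=[1, 2, 3, 4]
Op 8: conn=-24 S1=32 S2=17 S3=18 S4=32 blocked=[1, 2, 3, 4]
Op 9: conn=-41 S1=32 S2=17 S3=1 S4=32 blocked=[1, 2, 3, 4]
Op 10: conn=-41 S1=32 S2=17 S3=19 S4=32 blocked=[1, 2, 3, 4]
Op 11: conn=-41 S1=32 S2=30 S3=19 S4=32 blocked=[1, 2, 3, 4]
Op 12: conn=-41 S1=32 S2=30 S3=31 S4=32 blocked=[1, 2, 3, 4]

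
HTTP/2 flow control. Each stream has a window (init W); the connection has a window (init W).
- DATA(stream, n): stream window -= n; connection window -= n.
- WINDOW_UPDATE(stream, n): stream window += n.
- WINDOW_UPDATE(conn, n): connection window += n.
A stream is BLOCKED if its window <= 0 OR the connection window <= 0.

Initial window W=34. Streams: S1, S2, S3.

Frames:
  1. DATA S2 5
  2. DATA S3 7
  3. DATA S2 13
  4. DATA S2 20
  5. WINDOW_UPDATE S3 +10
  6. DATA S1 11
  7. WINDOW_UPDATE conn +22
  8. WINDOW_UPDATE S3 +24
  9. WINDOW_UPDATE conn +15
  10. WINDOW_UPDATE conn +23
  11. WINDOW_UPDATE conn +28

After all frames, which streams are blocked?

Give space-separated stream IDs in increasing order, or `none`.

Op 1: conn=29 S1=34 S2=29 S3=34 blocked=[]
Op 2: conn=22 S1=34 S2=29 S3=27 blocked=[]
Op 3: conn=9 S1=34 S2=16 S3=27 blocked=[]
Op 4: conn=-11 S1=34 S2=-4 S3=27 blocked=[1, 2, 3]
Op 5: conn=-11 S1=34 S2=-4 S3=37 blocked=[1, 2, 3]
Op 6: conn=-22 S1=23 S2=-4 S3=37 blocked=[1, 2, 3]
Op 7: conn=0 S1=23 S2=-4 S3=37 blocked=[1, 2, 3]
Op 8: conn=0 S1=23 S2=-4 S3=61 blocked=[1, 2, 3]
Op 9: conn=15 S1=23 S2=-4 S3=61 blocked=[2]
Op 10: conn=38 S1=23 S2=-4 S3=61 blocked=[2]
Op 11: conn=66 S1=23 S2=-4 S3=61 blocked=[2]

Answer: S2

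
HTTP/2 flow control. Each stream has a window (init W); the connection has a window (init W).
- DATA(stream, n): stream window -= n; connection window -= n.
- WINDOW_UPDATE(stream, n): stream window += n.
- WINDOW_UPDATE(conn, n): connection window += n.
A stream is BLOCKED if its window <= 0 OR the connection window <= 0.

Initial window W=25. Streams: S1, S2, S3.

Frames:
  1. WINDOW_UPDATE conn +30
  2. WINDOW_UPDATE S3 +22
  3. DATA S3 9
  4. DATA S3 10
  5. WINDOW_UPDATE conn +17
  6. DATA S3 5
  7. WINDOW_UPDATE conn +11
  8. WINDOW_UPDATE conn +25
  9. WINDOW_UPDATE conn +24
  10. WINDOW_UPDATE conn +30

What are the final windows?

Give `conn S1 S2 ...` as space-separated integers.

Op 1: conn=55 S1=25 S2=25 S3=25 blocked=[]
Op 2: conn=55 S1=25 S2=25 S3=47 blocked=[]
Op 3: conn=46 S1=25 S2=25 S3=38 blocked=[]
Op 4: conn=36 S1=25 S2=25 S3=28 blocked=[]
Op 5: conn=53 S1=25 S2=25 S3=28 blocked=[]
Op 6: conn=48 S1=25 S2=25 S3=23 blocked=[]
Op 7: conn=59 S1=25 S2=25 S3=23 blocked=[]
Op 8: conn=84 S1=25 S2=25 S3=23 blocked=[]
Op 9: conn=108 S1=25 S2=25 S3=23 blocked=[]
Op 10: conn=138 S1=25 S2=25 S3=23 blocked=[]

Answer: 138 25 25 23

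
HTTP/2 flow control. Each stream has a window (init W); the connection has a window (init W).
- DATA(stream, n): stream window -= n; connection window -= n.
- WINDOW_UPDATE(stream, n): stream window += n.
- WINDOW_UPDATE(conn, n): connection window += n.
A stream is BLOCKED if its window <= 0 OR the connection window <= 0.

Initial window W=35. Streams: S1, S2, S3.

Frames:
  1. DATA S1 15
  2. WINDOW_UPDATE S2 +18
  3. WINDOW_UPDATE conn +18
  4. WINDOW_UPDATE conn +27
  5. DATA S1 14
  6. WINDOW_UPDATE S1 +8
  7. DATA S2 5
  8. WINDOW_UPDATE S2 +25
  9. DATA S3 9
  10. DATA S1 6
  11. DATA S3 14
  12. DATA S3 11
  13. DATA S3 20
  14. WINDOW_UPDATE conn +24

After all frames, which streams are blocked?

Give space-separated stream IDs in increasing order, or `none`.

Op 1: conn=20 S1=20 S2=35 S3=35 blocked=[]
Op 2: conn=20 S1=20 S2=53 S3=35 blocked=[]
Op 3: conn=38 S1=20 S2=53 S3=35 blocked=[]
Op 4: conn=65 S1=20 S2=53 S3=35 blocked=[]
Op 5: conn=51 S1=6 S2=53 S3=35 blocked=[]
Op 6: conn=51 S1=14 S2=53 S3=35 blocked=[]
Op 7: conn=46 S1=14 S2=48 S3=35 blocked=[]
Op 8: conn=46 S1=14 S2=73 S3=35 blocked=[]
Op 9: conn=37 S1=14 S2=73 S3=26 blocked=[]
Op 10: conn=31 S1=8 S2=73 S3=26 blocked=[]
Op 11: conn=17 S1=8 S2=73 S3=12 blocked=[]
Op 12: conn=6 S1=8 S2=73 S3=1 blocked=[]
Op 13: conn=-14 S1=8 S2=73 S3=-19 blocked=[1, 2, 3]
Op 14: conn=10 S1=8 S2=73 S3=-19 blocked=[3]

Answer: S3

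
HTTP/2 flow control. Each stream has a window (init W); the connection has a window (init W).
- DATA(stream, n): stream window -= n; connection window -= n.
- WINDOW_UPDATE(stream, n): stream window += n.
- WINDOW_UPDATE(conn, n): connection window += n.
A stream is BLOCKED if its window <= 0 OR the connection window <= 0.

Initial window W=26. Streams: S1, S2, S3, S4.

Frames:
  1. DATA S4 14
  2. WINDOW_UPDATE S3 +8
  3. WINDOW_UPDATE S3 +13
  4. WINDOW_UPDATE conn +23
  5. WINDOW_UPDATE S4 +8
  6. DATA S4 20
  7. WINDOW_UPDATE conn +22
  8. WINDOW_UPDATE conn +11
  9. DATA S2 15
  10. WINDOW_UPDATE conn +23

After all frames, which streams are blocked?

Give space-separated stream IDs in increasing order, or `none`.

Answer: S4

Derivation:
Op 1: conn=12 S1=26 S2=26 S3=26 S4=12 blocked=[]
Op 2: conn=12 S1=26 S2=26 S3=34 S4=12 blocked=[]
Op 3: conn=12 S1=26 S2=26 S3=47 S4=12 blocked=[]
Op 4: conn=35 S1=26 S2=26 S3=47 S4=12 blocked=[]
Op 5: conn=35 S1=26 S2=26 S3=47 S4=20 blocked=[]
Op 6: conn=15 S1=26 S2=26 S3=47 S4=0 blocked=[4]
Op 7: conn=37 S1=26 S2=26 S3=47 S4=0 blocked=[4]
Op 8: conn=48 S1=26 S2=26 S3=47 S4=0 blocked=[4]
Op 9: conn=33 S1=26 S2=11 S3=47 S4=0 blocked=[4]
Op 10: conn=56 S1=26 S2=11 S3=47 S4=0 blocked=[4]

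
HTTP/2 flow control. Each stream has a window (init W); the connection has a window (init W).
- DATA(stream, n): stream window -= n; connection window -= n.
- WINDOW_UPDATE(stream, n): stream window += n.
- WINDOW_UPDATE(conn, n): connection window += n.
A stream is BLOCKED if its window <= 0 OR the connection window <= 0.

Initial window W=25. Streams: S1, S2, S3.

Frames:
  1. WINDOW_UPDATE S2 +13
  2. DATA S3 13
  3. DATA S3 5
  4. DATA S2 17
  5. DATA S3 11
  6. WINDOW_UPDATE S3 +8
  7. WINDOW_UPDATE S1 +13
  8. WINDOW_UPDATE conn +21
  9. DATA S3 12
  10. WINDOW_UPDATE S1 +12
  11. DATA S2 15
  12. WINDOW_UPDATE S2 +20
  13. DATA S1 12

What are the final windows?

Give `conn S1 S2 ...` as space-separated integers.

Op 1: conn=25 S1=25 S2=38 S3=25 blocked=[]
Op 2: conn=12 S1=25 S2=38 S3=12 blocked=[]
Op 3: conn=7 S1=25 S2=38 S3=7 blocked=[]
Op 4: conn=-10 S1=25 S2=21 S3=7 blocked=[1, 2, 3]
Op 5: conn=-21 S1=25 S2=21 S3=-4 blocked=[1, 2, 3]
Op 6: conn=-21 S1=25 S2=21 S3=4 blocked=[1, 2, 3]
Op 7: conn=-21 S1=38 S2=21 S3=4 blocked=[1, 2, 3]
Op 8: conn=0 S1=38 S2=21 S3=4 blocked=[1, 2, 3]
Op 9: conn=-12 S1=38 S2=21 S3=-8 blocked=[1, 2, 3]
Op 10: conn=-12 S1=50 S2=21 S3=-8 blocked=[1, 2, 3]
Op 11: conn=-27 S1=50 S2=6 S3=-8 blocked=[1, 2, 3]
Op 12: conn=-27 S1=50 S2=26 S3=-8 blocked=[1, 2, 3]
Op 13: conn=-39 S1=38 S2=26 S3=-8 blocked=[1, 2, 3]

Answer: -39 38 26 -8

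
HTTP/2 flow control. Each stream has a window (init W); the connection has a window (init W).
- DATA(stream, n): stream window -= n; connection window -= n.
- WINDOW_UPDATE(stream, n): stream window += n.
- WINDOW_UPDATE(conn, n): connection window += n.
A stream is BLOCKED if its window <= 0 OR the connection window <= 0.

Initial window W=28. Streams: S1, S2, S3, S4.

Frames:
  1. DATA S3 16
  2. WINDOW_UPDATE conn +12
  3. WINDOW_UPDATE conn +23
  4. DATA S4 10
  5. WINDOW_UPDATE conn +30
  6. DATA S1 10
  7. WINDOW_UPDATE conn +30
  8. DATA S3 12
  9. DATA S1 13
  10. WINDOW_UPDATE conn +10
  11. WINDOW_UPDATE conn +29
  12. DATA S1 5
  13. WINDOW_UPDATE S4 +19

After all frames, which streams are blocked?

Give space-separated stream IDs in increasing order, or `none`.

Op 1: conn=12 S1=28 S2=28 S3=12 S4=28 blocked=[]
Op 2: conn=24 S1=28 S2=28 S3=12 S4=28 blocked=[]
Op 3: conn=47 S1=28 S2=28 S3=12 S4=28 blocked=[]
Op 4: conn=37 S1=28 S2=28 S3=12 S4=18 blocked=[]
Op 5: conn=67 S1=28 S2=28 S3=12 S4=18 blocked=[]
Op 6: conn=57 S1=18 S2=28 S3=12 S4=18 blocked=[]
Op 7: conn=87 S1=18 S2=28 S3=12 S4=18 blocked=[]
Op 8: conn=75 S1=18 S2=28 S3=0 S4=18 blocked=[3]
Op 9: conn=62 S1=5 S2=28 S3=0 S4=18 blocked=[3]
Op 10: conn=72 S1=5 S2=28 S3=0 S4=18 blocked=[3]
Op 11: conn=101 S1=5 S2=28 S3=0 S4=18 blocked=[3]
Op 12: conn=96 S1=0 S2=28 S3=0 S4=18 blocked=[1, 3]
Op 13: conn=96 S1=0 S2=28 S3=0 S4=37 blocked=[1, 3]

Answer: S1 S3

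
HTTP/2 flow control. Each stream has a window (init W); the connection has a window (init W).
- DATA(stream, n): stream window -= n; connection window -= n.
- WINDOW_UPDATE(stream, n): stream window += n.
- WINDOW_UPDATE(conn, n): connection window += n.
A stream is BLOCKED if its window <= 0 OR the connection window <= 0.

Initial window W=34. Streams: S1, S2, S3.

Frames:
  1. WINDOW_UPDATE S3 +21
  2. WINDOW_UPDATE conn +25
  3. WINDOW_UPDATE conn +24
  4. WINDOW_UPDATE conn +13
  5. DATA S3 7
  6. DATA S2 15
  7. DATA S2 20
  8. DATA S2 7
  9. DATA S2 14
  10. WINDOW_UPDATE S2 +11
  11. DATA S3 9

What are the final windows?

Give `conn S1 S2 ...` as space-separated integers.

Answer: 24 34 -11 39

Derivation:
Op 1: conn=34 S1=34 S2=34 S3=55 blocked=[]
Op 2: conn=59 S1=34 S2=34 S3=55 blocked=[]
Op 3: conn=83 S1=34 S2=34 S3=55 blocked=[]
Op 4: conn=96 S1=34 S2=34 S3=55 blocked=[]
Op 5: conn=89 S1=34 S2=34 S3=48 blocked=[]
Op 6: conn=74 S1=34 S2=19 S3=48 blocked=[]
Op 7: conn=54 S1=34 S2=-1 S3=48 blocked=[2]
Op 8: conn=47 S1=34 S2=-8 S3=48 blocked=[2]
Op 9: conn=33 S1=34 S2=-22 S3=48 blocked=[2]
Op 10: conn=33 S1=34 S2=-11 S3=48 blocked=[2]
Op 11: conn=24 S1=34 S2=-11 S3=39 blocked=[2]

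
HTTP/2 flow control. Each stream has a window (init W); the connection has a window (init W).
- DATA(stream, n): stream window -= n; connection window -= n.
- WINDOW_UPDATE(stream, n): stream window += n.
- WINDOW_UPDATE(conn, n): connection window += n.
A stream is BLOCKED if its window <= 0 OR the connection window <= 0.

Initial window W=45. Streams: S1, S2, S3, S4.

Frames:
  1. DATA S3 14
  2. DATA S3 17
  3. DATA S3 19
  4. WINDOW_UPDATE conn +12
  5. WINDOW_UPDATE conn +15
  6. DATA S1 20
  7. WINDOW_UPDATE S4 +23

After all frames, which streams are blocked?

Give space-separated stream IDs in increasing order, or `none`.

Answer: S3

Derivation:
Op 1: conn=31 S1=45 S2=45 S3=31 S4=45 blocked=[]
Op 2: conn=14 S1=45 S2=45 S3=14 S4=45 blocked=[]
Op 3: conn=-5 S1=45 S2=45 S3=-5 S4=45 blocked=[1, 2, 3, 4]
Op 4: conn=7 S1=45 S2=45 S3=-5 S4=45 blocked=[3]
Op 5: conn=22 S1=45 S2=45 S3=-5 S4=45 blocked=[3]
Op 6: conn=2 S1=25 S2=45 S3=-5 S4=45 blocked=[3]
Op 7: conn=2 S1=25 S2=45 S3=-5 S4=68 blocked=[3]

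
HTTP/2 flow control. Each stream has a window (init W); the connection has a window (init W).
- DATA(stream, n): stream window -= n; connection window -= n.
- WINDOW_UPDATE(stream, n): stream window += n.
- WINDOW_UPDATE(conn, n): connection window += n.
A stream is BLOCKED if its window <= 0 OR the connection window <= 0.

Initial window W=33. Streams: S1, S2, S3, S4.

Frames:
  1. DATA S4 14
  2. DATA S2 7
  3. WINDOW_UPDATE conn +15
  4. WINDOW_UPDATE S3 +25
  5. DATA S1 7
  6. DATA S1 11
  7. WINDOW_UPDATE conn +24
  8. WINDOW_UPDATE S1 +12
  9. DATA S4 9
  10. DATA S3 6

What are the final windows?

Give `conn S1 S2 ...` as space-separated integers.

Answer: 18 27 26 52 10

Derivation:
Op 1: conn=19 S1=33 S2=33 S3=33 S4=19 blocked=[]
Op 2: conn=12 S1=33 S2=26 S3=33 S4=19 blocked=[]
Op 3: conn=27 S1=33 S2=26 S3=33 S4=19 blocked=[]
Op 4: conn=27 S1=33 S2=26 S3=58 S4=19 blocked=[]
Op 5: conn=20 S1=26 S2=26 S3=58 S4=19 blocked=[]
Op 6: conn=9 S1=15 S2=26 S3=58 S4=19 blocked=[]
Op 7: conn=33 S1=15 S2=26 S3=58 S4=19 blocked=[]
Op 8: conn=33 S1=27 S2=26 S3=58 S4=19 blocked=[]
Op 9: conn=24 S1=27 S2=26 S3=58 S4=10 blocked=[]
Op 10: conn=18 S1=27 S2=26 S3=52 S4=10 blocked=[]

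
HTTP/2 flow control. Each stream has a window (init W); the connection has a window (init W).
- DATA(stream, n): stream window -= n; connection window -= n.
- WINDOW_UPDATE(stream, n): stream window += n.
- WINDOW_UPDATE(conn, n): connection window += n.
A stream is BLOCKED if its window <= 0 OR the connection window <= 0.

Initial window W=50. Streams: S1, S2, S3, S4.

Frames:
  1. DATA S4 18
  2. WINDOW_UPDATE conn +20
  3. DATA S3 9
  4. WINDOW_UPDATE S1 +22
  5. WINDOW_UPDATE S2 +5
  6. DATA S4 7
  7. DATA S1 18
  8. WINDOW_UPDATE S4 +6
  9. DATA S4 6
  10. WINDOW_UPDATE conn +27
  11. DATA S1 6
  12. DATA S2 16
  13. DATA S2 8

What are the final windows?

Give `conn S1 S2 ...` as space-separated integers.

Op 1: conn=32 S1=50 S2=50 S3=50 S4=32 blocked=[]
Op 2: conn=52 S1=50 S2=50 S3=50 S4=32 blocked=[]
Op 3: conn=43 S1=50 S2=50 S3=41 S4=32 blocked=[]
Op 4: conn=43 S1=72 S2=50 S3=41 S4=32 blocked=[]
Op 5: conn=43 S1=72 S2=55 S3=41 S4=32 blocked=[]
Op 6: conn=36 S1=72 S2=55 S3=41 S4=25 blocked=[]
Op 7: conn=18 S1=54 S2=55 S3=41 S4=25 blocked=[]
Op 8: conn=18 S1=54 S2=55 S3=41 S4=31 blocked=[]
Op 9: conn=12 S1=54 S2=55 S3=41 S4=25 blocked=[]
Op 10: conn=39 S1=54 S2=55 S3=41 S4=25 blocked=[]
Op 11: conn=33 S1=48 S2=55 S3=41 S4=25 blocked=[]
Op 12: conn=17 S1=48 S2=39 S3=41 S4=25 blocked=[]
Op 13: conn=9 S1=48 S2=31 S3=41 S4=25 blocked=[]

Answer: 9 48 31 41 25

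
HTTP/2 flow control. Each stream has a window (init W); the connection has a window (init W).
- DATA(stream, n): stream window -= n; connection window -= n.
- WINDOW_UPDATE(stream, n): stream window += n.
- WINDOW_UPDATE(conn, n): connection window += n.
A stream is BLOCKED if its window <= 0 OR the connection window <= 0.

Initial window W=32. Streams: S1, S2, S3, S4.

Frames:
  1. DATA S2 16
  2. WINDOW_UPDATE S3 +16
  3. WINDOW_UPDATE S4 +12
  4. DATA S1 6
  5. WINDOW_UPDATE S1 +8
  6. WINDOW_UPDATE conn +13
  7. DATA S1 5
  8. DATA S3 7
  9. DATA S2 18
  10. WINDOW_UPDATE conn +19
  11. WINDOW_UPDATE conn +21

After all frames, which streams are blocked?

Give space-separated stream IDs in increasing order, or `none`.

Answer: S2

Derivation:
Op 1: conn=16 S1=32 S2=16 S3=32 S4=32 blocked=[]
Op 2: conn=16 S1=32 S2=16 S3=48 S4=32 blocked=[]
Op 3: conn=16 S1=32 S2=16 S3=48 S4=44 blocked=[]
Op 4: conn=10 S1=26 S2=16 S3=48 S4=44 blocked=[]
Op 5: conn=10 S1=34 S2=16 S3=48 S4=44 blocked=[]
Op 6: conn=23 S1=34 S2=16 S3=48 S4=44 blocked=[]
Op 7: conn=18 S1=29 S2=16 S3=48 S4=44 blocked=[]
Op 8: conn=11 S1=29 S2=16 S3=41 S4=44 blocked=[]
Op 9: conn=-7 S1=29 S2=-2 S3=41 S4=44 blocked=[1, 2, 3, 4]
Op 10: conn=12 S1=29 S2=-2 S3=41 S4=44 blocked=[2]
Op 11: conn=33 S1=29 S2=-2 S3=41 S4=44 blocked=[2]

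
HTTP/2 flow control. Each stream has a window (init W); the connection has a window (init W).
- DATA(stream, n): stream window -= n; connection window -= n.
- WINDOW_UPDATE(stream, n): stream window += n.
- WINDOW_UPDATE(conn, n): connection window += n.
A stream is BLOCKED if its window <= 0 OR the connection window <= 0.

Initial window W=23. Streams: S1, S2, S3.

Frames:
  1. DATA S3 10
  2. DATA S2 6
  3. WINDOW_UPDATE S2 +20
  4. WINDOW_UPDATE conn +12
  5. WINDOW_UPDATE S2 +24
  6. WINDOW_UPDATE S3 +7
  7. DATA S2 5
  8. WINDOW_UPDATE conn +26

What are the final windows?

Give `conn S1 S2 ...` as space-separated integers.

Op 1: conn=13 S1=23 S2=23 S3=13 blocked=[]
Op 2: conn=7 S1=23 S2=17 S3=13 blocked=[]
Op 3: conn=7 S1=23 S2=37 S3=13 blocked=[]
Op 4: conn=19 S1=23 S2=37 S3=13 blocked=[]
Op 5: conn=19 S1=23 S2=61 S3=13 blocked=[]
Op 6: conn=19 S1=23 S2=61 S3=20 blocked=[]
Op 7: conn=14 S1=23 S2=56 S3=20 blocked=[]
Op 8: conn=40 S1=23 S2=56 S3=20 blocked=[]

Answer: 40 23 56 20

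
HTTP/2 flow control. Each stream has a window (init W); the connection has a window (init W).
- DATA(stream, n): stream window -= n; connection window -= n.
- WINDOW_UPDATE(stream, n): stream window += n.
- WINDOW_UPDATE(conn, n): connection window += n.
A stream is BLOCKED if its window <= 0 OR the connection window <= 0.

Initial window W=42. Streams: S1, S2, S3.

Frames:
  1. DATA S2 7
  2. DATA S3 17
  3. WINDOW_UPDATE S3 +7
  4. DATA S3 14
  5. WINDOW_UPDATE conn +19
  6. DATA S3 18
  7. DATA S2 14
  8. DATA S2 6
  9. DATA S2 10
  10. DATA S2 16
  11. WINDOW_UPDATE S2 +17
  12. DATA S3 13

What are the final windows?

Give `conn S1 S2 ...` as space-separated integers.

Op 1: conn=35 S1=42 S2=35 S3=42 blocked=[]
Op 2: conn=18 S1=42 S2=35 S3=25 blocked=[]
Op 3: conn=18 S1=42 S2=35 S3=32 blocked=[]
Op 4: conn=4 S1=42 S2=35 S3=18 blocked=[]
Op 5: conn=23 S1=42 S2=35 S3=18 blocked=[]
Op 6: conn=5 S1=42 S2=35 S3=0 blocked=[3]
Op 7: conn=-9 S1=42 S2=21 S3=0 blocked=[1, 2, 3]
Op 8: conn=-15 S1=42 S2=15 S3=0 blocked=[1, 2, 3]
Op 9: conn=-25 S1=42 S2=5 S3=0 blocked=[1, 2, 3]
Op 10: conn=-41 S1=42 S2=-11 S3=0 blocked=[1, 2, 3]
Op 11: conn=-41 S1=42 S2=6 S3=0 blocked=[1, 2, 3]
Op 12: conn=-54 S1=42 S2=6 S3=-13 blocked=[1, 2, 3]

Answer: -54 42 6 -13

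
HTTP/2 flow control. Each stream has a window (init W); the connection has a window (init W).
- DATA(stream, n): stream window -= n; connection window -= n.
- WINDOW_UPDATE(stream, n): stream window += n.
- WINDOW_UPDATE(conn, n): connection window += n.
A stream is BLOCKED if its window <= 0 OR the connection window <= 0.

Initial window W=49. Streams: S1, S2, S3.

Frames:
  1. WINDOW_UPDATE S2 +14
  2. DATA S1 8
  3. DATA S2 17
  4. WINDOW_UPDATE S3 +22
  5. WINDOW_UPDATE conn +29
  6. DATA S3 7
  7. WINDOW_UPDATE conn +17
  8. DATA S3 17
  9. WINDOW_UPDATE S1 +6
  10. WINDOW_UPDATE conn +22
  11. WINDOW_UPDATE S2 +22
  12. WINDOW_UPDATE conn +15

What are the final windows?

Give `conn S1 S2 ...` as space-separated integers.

Answer: 83 47 68 47

Derivation:
Op 1: conn=49 S1=49 S2=63 S3=49 blocked=[]
Op 2: conn=41 S1=41 S2=63 S3=49 blocked=[]
Op 3: conn=24 S1=41 S2=46 S3=49 blocked=[]
Op 4: conn=24 S1=41 S2=46 S3=71 blocked=[]
Op 5: conn=53 S1=41 S2=46 S3=71 blocked=[]
Op 6: conn=46 S1=41 S2=46 S3=64 blocked=[]
Op 7: conn=63 S1=41 S2=46 S3=64 blocked=[]
Op 8: conn=46 S1=41 S2=46 S3=47 blocked=[]
Op 9: conn=46 S1=47 S2=46 S3=47 blocked=[]
Op 10: conn=68 S1=47 S2=46 S3=47 blocked=[]
Op 11: conn=68 S1=47 S2=68 S3=47 blocked=[]
Op 12: conn=83 S1=47 S2=68 S3=47 blocked=[]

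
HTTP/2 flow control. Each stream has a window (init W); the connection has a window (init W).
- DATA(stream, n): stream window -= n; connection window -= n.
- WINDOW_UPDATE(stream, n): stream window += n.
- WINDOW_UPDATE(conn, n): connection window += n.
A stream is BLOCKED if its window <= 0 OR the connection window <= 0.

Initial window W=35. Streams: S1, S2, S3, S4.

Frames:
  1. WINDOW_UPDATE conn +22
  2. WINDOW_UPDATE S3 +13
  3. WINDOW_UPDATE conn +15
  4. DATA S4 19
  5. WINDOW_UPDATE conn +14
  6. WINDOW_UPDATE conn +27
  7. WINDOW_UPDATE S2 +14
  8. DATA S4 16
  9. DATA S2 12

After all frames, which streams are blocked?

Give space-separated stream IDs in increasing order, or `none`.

Op 1: conn=57 S1=35 S2=35 S3=35 S4=35 blocked=[]
Op 2: conn=57 S1=35 S2=35 S3=48 S4=35 blocked=[]
Op 3: conn=72 S1=35 S2=35 S3=48 S4=35 blocked=[]
Op 4: conn=53 S1=35 S2=35 S3=48 S4=16 blocked=[]
Op 5: conn=67 S1=35 S2=35 S3=48 S4=16 blocked=[]
Op 6: conn=94 S1=35 S2=35 S3=48 S4=16 blocked=[]
Op 7: conn=94 S1=35 S2=49 S3=48 S4=16 blocked=[]
Op 8: conn=78 S1=35 S2=49 S3=48 S4=0 blocked=[4]
Op 9: conn=66 S1=35 S2=37 S3=48 S4=0 blocked=[4]

Answer: S4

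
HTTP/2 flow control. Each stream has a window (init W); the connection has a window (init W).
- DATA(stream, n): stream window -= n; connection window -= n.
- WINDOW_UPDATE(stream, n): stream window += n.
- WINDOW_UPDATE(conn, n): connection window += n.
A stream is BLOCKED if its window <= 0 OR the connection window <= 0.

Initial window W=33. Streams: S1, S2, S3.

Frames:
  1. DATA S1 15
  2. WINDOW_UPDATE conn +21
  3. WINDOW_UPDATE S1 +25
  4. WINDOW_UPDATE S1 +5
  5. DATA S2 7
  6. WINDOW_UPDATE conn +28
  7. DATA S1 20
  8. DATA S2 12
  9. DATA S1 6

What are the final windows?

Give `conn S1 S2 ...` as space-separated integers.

Answer: 22 22 14 33

Derivation:
Op 1: conn=18 S1=18 S2=33 S3=33 blocked=[]
Op 2: conn=39 S1=18 S2=33 S3=33 blocked=[]
Op 3: conn=39 S1=43 S2=33 S3=33 blocked=[]
Op 4: conn=39 S1=48 S2=33 S3=33 blocked=[]
Op 5: conn=32 S1=48 S2=26 S3=33 blocked=[]
Op 6: conn=60 S1=48 S2=26 S3=33 blocked=[]
Op 7: conn=40 S1=28 S2=26 S3=33 blocked=[]
Op 8: conn=28 S1=28 S2=14 S3=33 blocked=[]
Op 9: conn=22 S1=22 S2=14 S3=33 blocked=[]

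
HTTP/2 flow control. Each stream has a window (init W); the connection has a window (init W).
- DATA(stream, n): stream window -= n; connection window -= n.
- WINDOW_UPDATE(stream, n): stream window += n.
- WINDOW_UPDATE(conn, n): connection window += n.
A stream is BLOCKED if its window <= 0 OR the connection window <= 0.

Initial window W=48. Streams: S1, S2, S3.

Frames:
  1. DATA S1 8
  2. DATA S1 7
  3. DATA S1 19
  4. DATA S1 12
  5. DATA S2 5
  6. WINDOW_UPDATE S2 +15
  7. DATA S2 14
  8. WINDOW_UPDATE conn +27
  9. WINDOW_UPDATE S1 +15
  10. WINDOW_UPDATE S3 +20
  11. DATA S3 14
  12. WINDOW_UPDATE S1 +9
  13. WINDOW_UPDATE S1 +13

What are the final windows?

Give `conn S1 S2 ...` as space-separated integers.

Op 1: conn=40 S1=40 S2=48 S3=48 blocked=[]
Op 2: conn=33 S1=33 S2=48 S3=48 blocked=[]
Op 3: conn=14 S1=14 S2=48 S3=48 blocked=[]
Op 4: conn=2 S1=2 S2=48 S3=48 blocked=[]
Op 5: conn=-3 S1=2 S2=43 S3=48 blocked=[1, 2, 3]
Op 6: conn=-3 S1=2 S2=58 S3=48 blocked=[1, 2, 3]
Op 7: conn=-17 S1=2 S2=44 S3=48 blocked=[1, 2, 3]
Op 8: conn=10 S1=2 S2=44 S3=48 blocked=[]
Op 9: conn=10 S1=17 S2=44 S3=48 blocked=[]
Op 10: conn=10 S1=17 S2=44 S3=68 blocked=[]
Op 11: conn=-4 S1=17 S2=44 S3=54 blocked=[1, 2, 3]
Op 12: conn=-4 S1=26 S2=44 S3=54 blocked=[1, 2, 3]
Op 13: conn=-4 S1=39 S2=44 S3=54 blocked=[1, 2, 3]

Answer: -4 39 44 54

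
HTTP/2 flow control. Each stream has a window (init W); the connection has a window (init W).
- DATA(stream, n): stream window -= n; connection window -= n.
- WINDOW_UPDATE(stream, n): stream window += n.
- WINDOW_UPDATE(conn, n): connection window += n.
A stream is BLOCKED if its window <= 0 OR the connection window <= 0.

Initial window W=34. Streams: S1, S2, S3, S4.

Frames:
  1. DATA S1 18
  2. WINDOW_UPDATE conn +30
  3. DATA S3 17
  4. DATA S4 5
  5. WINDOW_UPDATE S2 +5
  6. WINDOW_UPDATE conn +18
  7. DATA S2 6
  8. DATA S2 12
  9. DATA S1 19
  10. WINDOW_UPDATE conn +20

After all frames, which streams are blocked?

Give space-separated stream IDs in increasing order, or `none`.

Op 1: conn=16 S1=16 S2=34 S3=34 S4=34 blocked=[]
Op 2: conn=46 S1=16 S2=34 S3=34 S4=34 blocked=[]
Op 3: conn=29 S1=16 S2=34 S3=17 S4=34 blocked=[]
Op 4: conn=24 S1=16 S2=34 S3=17 S4=29 blocked=[]
Op 5: conn=24 S1=16 S2=39 S3=17 S4=29 blocked=[]
Op 6: conn=42 S1=16 S2=39 S3=17 S4=29 blocked=[]
Op 7: conn=36 S1=16 S2=33 S3=17 S4=29 blocked=[]
Op 8: conn=24 S1=16 S2=21 S3=17 S4=29 blocked=[]
Op 9: conn=5 S1=-3 S2=21 S3=17 S4=29 blocked=[1]
Op 10: conn=25 S1=-3 S2=21 S3=17 S4=29 blocked=[1]

Answer: S1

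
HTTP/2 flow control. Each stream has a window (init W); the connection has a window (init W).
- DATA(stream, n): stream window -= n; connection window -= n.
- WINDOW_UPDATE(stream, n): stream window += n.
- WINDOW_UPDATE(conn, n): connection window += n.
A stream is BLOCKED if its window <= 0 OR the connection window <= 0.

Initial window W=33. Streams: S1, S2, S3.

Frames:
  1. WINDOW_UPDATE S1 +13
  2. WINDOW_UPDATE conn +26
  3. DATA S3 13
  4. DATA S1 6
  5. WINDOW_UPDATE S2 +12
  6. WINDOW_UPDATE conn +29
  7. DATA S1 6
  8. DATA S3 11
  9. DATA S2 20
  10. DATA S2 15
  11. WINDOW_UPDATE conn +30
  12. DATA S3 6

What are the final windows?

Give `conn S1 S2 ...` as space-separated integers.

Answer: 41 34 10 3

Derivation:
Op 1: conn=33 S1=46 S2=33 S3=33 blocked=[]
Op 2: conn=59 S1=46 S2=33 S3=33 blocked=[]
Op 3: conn=46 S1=46 S2=33 S3=20 blocked=[]
Op 4: conn=40 S1=40 S2=33 S3=20 blocked=[]
Op 5: conn=40 S1=40 S2=45 S3=20 blocked=[]
Op 6: conn=69 S1=40 S2=45 S3=20 blocked=[]
Op 7: conn=63 S1=34 S2=45 S3=20 blocked=[]
Op 8: conn=52 S1=34 S2=45 S3=9 blocked=[]
Op 9: conn=32 S1=34 S2=25 S3=9 blocked=[]
Op 10: conn=17 S1=34 S2=10 S3=9 blocked=[]
Op 11: conn=47 S1=34 S2=10 S3=9 blocked=[]
Op 12: conn=41 S1=34 S2=10 S3=3 blocked=[]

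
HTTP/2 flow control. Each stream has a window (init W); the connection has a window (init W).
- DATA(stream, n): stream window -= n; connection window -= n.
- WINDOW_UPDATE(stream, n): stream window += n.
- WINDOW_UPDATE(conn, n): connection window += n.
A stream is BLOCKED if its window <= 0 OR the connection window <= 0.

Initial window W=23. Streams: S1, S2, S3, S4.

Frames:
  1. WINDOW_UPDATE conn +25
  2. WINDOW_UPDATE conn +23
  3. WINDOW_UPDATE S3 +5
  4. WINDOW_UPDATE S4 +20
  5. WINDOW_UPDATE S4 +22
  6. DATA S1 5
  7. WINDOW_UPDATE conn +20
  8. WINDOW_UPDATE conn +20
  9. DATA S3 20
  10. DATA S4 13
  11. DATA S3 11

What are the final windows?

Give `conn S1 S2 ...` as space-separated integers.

Op 1: conn=48 S1=23 S2=23 S3=23 S4=23 blocked=[]
Op 2: conn=71 S1=23 S2=23 S3=23 S4=23 blocked=[]
Op 3: conn=71 S1=23 S2=23 S3=28 S4=23 blocked=[]
Op 4: conn=71 S1=23 S2=23 S3=28 S4=43 blocked=[]
Op 5: conn=71 S1=23 S2=23 S3=28 S4=65 blocked=[]
Op 6: conn=66 S1=18 S2=23 S3=28 S4=65 blocked=[]
Op 7: conn=86 S1=18 S2=23 S3=28 S4=65 blocked=[]
Op 8: conn=106 S1=18 S2=23 S3=28 S4=65 blocked=[]
Op 9: conn=86 S1=18 S2=23 S3=8 S4=65 blocked=[]
Op 10: conn=73 S1=18 S2=23 S3=8 S4=52 blocked=[]
Op 11: conn=62 S1=18 S2=23 S3=-3 S4=52 blocked=[3]

Answer: 62 18 23 -3 52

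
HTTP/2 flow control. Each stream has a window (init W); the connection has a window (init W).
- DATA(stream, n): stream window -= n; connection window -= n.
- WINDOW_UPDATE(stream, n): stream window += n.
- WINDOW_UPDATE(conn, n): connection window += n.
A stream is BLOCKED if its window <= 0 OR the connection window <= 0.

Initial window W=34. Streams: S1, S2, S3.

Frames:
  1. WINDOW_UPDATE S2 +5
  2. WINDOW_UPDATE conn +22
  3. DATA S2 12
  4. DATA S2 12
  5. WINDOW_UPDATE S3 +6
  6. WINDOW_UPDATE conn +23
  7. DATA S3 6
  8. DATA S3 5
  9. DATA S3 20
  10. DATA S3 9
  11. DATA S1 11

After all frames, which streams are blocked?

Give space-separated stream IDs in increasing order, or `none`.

Op 1: conn=34 S1=34 S2=39 S3=34 blocked=[]
Op 2: conn=56 S1=34 S2=39 S3=34 blocked=[]
Op 3: conn=44 S1=34 S2=27 S3=34 blocked=[]
Op 4: conn=32 S1=34 S2=15 S3=34 blocked=[]
Op 5: conn=32 S1=34 S2=15 S3=40 blocked=[]
Op 6: conn=55 S1=34 S2=15 S3=40 blocked=[]
Op 7: conn=49 S1=34 S2=15 S3=34 blocked=[]
Op 8: conn=44 S1=34 S2=15 S3=29 blocked=[]
Op 9: conn=24 S1=34 S2=15 S3=9 blocked=[]
Op 10: conn=15 S1=34 S2=15 S3=0 blocked=[3]
Op 11: conn=4 S1=23 S2=15 S3=0 blocked=[3]

Answer: S3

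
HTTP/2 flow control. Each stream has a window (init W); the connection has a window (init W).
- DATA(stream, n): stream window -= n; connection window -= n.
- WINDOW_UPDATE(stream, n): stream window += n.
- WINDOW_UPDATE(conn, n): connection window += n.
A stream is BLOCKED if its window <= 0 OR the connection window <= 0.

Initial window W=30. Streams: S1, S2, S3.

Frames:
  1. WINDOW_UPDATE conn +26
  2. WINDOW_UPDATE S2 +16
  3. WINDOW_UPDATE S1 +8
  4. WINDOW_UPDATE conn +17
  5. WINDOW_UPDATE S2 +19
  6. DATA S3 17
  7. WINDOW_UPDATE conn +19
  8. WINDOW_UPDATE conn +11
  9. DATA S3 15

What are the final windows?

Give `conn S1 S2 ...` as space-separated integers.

Op 1: conn=56 S1=30 S2=30 S3=30 blocked=[]
Op 2: conn=56 S1=30 S2=46 S3=30 blocked=[]
Op 3: conn=56 S1=38 S2=46 S3=30 blocked=[]
Op 4: conn=73 S1=38 S2=46 S3=30 blocked=[]
Op 5: conn=73 S1=38 S2=65 S3=30 blocked=[]
Op 6: conn=56 S1=38 S2=65 S3=13 blocked=[]
Op 7: conn=75 S1=38 S2=65 S3=13 blocked=[]
Op 8: conn=86 S1=38 S2=65 S3=13 blocked=[]
Op 9: conn=71 S1=38 S2=65 S3=-2 blocked=[3]

Answer: 71 38 65 -2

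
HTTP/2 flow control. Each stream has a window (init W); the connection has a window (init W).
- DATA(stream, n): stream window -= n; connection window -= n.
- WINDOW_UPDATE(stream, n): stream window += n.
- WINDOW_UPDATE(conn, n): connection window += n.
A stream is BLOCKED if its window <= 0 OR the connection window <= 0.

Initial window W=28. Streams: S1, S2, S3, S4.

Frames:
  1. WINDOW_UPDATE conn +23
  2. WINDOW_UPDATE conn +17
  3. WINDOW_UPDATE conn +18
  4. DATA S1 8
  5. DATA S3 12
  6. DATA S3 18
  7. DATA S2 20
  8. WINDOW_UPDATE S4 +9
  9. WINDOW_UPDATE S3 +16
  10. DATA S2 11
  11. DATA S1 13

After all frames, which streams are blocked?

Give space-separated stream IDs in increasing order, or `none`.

Op 1: conn=51 S1=28 S2=28 S3=28 S4=28 blocked=[]
Op 2: conn=68 S1=28 S2=28 S3=28 S4=28 blocked=[]
Op 3: conn=86 S1=28 S2=28 S3=28 S4=28 blocked=[]
Op 4: conn=78 S1=20 S2=28 S3=28 S4=28 blocked=[]
Op 5: conn=66 S1=20 S2=28 S3=16 S4=28 blocked=[]
Op 6: conn=48 S1=20 S2=28 S3=-2 S4=28 blocked=[3]
Op 7: conn=28 S1=20 S2=8 S3=-2 S4=28 blocked=[3]
Op 8: conn=28 S1=20 S2=8 S3=-2 S4=37 blocked=[3]
Op 9: conn=28 S1=20 S2=8 S3=14 S4=37 blocked=[]
Op 10: conn=17 S1=20 S2=-3 S3=14 S4=37 blocked=[2]
Op 11: conn=4 S1=7 S2=-3 S3=14 S4=37 blocked=[2]

Answer: S2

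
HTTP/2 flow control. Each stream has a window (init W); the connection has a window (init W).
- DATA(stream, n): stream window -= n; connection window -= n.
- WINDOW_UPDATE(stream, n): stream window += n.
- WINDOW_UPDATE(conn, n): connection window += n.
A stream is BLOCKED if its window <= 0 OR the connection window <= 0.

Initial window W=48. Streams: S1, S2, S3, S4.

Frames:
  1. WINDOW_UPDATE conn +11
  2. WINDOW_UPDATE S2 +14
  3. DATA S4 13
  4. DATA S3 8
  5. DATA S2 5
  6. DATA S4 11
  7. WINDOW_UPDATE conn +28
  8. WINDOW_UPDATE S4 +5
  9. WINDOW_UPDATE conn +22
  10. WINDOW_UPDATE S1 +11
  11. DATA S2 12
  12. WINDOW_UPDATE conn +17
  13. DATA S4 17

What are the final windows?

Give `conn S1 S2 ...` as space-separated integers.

Op 1: conn=59 S1=48 S2=48 S3=48 S4=48 blocked=[]
Op 2: conn=59 S1=48 S2=62 S3=48 S4=48 blocked=[]
Op 3: conn=46 S1=48 S2=62 S3=48 S4=35 blocked=[]
Op 4: conn=38 S1=48 S2=62 S3=40 S4=35 blocked=[]
Op 5: conn=33 S1=48 S2=57 S3=40 S4=35 blocked=[]
Op 6: conn=22 S1=48 S2=57 S3=40 S4=24 blocked=[]
Op 7: conn=50 S1=48 S2=57 S3=40 S4=24 blocked=[]
Op 8: conn=50 S1=48 S2=57 S3=40 S4=29 blocked=[]
Op 9: conn=72 S1=48 S2=57 S3=40 S4=29 blocked=[]
Op 10: conn=72 S1=59 S2=57 S3=40 S4=29 blocked=[]
Op 11: conn=60 S1=59 S2=45 S3=40 S4=29 blocked=[]
Op 12: conn=77 S1=59 S2=45 S3=40 S4=29 blocked=[]
Op 13: conn=60 S1=59 S2=45 S3=40 S4=12 blocked=[]

Answer: 60 59 45 40 12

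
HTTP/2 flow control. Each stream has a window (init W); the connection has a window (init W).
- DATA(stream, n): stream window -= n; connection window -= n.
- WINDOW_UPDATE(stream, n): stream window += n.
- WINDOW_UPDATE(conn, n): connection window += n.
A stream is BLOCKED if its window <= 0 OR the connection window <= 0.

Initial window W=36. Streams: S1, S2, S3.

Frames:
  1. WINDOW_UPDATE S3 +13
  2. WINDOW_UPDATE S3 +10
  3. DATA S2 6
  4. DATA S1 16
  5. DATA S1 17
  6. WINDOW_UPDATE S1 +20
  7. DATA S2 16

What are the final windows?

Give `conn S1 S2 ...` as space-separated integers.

Op 1: conn=36 S1=36 S2=36 S3=49 blocked=[]
Op 2: conn=36 S1=36 S2=36 S3=59 blocked=[]
Op 3: conn=30 S1=36 S2=30 S3=59 blocked=[]
Op 4: conn=14 S1=20 S2=30 S3=59 blocked=[]
Op 5: conn=-3 S1=3 S2=30 S3=59 blocked=[1, 2, 3]
Op 6: conn=-3 S1=23 S2=30 S3=59 blocked=[1, 2, 3]
Op 7: conn=-19 S1=23 S2=14 S3=59 blocked=[1, 2, 3]

Answer: -19 23 14 59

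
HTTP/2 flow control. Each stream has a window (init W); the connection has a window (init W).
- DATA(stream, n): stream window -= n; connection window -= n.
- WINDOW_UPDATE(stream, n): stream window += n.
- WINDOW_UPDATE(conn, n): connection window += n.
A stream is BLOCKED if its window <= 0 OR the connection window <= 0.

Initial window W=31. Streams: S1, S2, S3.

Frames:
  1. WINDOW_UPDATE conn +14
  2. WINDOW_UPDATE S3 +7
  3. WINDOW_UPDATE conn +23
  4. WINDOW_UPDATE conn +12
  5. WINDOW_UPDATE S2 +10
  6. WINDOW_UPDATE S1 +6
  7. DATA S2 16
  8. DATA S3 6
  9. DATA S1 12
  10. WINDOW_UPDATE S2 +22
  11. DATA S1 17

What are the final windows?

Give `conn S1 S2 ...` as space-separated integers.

Op 1: conn=45 S1=31 S2=31 S3=31 blocked=[]
Op 2: conn=45 S1=31 S2=31 S3=38 blocked=[]
Op 3: conn=68 S1=31 S2=31 S3=38 blocked=[]
Op 4: conn=80 S1=31 S2=31 S3=38 blocked=[]
Op 5: conn=80 S1=31 S2=41 S3=38 blocked=[]
Op 6: conn=80 S1=37 S2=41 S3=38 blocked=[]
Op 7: conn=64 S1=37 S2=25 S3=38 blocked=[]
Op 8: conn=58 S1=37 S2=25 S3=32 blocked=[]
Op 9: conn=46 S1=25 S2=25 S3=32 blocked=[]
Op 10: conn=46 S1=25 S2=47 S3=32 blocked=[]
Op 11: conn=29 S1=8 S2=47 S3=32 blocked=[]

Answer: 29 8 47 32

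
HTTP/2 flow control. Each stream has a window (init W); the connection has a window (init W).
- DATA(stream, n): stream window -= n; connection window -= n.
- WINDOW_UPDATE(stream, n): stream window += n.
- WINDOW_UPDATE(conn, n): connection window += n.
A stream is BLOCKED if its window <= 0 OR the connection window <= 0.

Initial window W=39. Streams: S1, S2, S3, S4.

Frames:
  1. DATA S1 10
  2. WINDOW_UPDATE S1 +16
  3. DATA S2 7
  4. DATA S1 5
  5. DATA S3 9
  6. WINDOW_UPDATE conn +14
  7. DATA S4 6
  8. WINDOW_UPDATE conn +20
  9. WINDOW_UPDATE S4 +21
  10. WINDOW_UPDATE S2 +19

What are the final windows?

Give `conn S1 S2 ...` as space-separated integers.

Op 1: conn=29 S1=29 S2=39 S3=39 S4=39 blocked=[]
Op 2: conn=29 S1=45 S2=39 S3=39 S4=39 blocked=[]
Op 3: conn=22 S1=45 S2=32 S3=39 S4=39 blocked=[]
Op 4: conn=17 S1=40 S2=32 S3=39 S4=39 blocked=[]
Op 5: conn=8 S1=40 S2=32 S3=30 S4=39 blocked=[]
Op 6: conn=22 S1=40 S2=32 S3=30 S4=39 blocked=[]
Op 7: conn=16 S1=40 S2=32 S3=30 S4=33 blocked=[]
Op 8: conn=36 S1=40 S2=32 S3=30 S4=33 blocked=[]
Op 9: conn=36 S1=40 S2=32 S3=30 S4=54 blocked=[]
Op 10: conn=36 S1=40 S2=51 S3=30 S4=54 blocked=[]

Answer: 36 40 51 30 54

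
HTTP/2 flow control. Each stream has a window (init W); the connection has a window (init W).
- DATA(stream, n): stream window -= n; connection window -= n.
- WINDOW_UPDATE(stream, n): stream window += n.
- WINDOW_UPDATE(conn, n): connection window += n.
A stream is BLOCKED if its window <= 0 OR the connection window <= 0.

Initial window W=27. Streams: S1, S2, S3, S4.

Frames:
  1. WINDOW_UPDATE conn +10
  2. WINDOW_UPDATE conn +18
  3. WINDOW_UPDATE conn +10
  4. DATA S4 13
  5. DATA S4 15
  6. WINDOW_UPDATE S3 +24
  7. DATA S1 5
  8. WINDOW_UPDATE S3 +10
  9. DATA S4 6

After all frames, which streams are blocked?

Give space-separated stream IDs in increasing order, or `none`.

Op 1: conn=37 S1=27 S2=27 S3=27 S4=27 blocked=[]
Op 2: conn=55 S1=27 S2=27 S3=27 S4=27 blocked=[]
Op 3: conn=65 S1=27 S2=27 S3=27 S4=27 blocked=[]
Op 4: conn=52 S1=27 S2=27 S3=27 S4=14 blocked=[]
Op 5: conn=37 S1=27 S2=27 S3=27 S4=-1 blocked=[4]
Op 6: conn=37 S1=27 S2=27 S3=51 S4=-1 blocked=[4]
Op 7: conn=32 S1=22 S2=27 S3=51 S4=-1 blocked=[4]
Op 8: conn=32 S1=22 S2=27 S3=61 S4=-1 blocked=[4]
Op 9: conn=26 S1=22 S2=27 S3=61 S4=-7 blocked=[4]

Answer: S4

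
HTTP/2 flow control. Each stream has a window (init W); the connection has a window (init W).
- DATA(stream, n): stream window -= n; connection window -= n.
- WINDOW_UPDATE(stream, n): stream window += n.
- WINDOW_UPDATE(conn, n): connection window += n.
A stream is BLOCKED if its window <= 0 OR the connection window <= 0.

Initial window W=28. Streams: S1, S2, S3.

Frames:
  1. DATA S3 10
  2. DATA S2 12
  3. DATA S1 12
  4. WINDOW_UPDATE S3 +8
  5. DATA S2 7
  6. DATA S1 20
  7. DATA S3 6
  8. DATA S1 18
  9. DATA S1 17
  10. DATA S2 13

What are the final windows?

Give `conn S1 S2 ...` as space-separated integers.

Answer: -87 -39 -4 20

Derivation:
Op 1: conn=18 S1=28 S2=28 S3=18 blocked=[]
Op 2: conn=6 S1=28 S2=16 S3=18 blocked=[]
Op 3: conn=-6 S1=16 S2=16 S3=18 blocked=[1, 2, 3]
Op 4: conn=-6 S1=16 S2=16 S3=26 blocked=[1, 2, 3]
Op 5: conn=-13 S1=16 S2=9 S3=26 blocked=[1, 2, 3]
Op 6: conn=-33 S1=-4 S2=9 S3=26 blocked=[1, 2, 3]
Op 7: conn=-39 S1=-4 S2=9 S3=20 blocked=[1, 2, 3]
Op 8: conn=-57 S1=-22 S2=9 S3=20 blocked=[1, 2, 3]
Op 9: conn=-74 S1=-39 S2=9 S3=20 blocked=[1, 2, 3]
Op 10: conn=-87 S1=-39 S2=-4 S3=20 blocked=[1, 2, 3]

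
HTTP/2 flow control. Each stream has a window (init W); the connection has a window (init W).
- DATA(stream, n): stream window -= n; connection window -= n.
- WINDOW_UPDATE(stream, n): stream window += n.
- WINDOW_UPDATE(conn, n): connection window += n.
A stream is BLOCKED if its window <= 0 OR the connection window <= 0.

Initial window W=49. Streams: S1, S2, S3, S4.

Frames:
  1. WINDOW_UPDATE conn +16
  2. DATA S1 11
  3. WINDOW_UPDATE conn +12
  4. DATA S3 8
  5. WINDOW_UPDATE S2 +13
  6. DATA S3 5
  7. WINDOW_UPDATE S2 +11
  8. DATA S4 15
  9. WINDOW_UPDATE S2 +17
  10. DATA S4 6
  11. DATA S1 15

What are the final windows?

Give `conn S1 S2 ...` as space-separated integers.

Answer: 17 23 90 36 28

Derivation:
Op 1: conn=65 S1=49 S2=49 S3=49 S4=49 blocked=[]
Op 2: conn=54 S1=38 S2=49 S3=49 S4=49 blocked=[]
Op 3: conn=66 S1=38 S2=49 S3=49 S4=49 blocked=[]
Op 4: conn=58 S1=38 S2=49 S3=41 S4=49 blocked=[]
Op 5: conn=58 S1=38 S2=62 S3=41 S4=49 blocked=[]
Op 6: conn=53 S1=38 S2=62 S3=36 S4=49 blocked=[]
Op 7: conn=53 S1=38 S2=73 S3=36 S4=49 blocked=[]
Op 8: conn=38 S1=38 S2=73 S3=36 S4=34 blocked=[]
Op 9: conn=38 S1=38 S2=90 S3=36 S4=34 blocked=[]
Op 10: conn=32 S1=38 S2=90 S3=36 S4=28 blocked=[]
Op 11: conn=17 S1=23 S2=90 S3=36 S4=28 blocked=[]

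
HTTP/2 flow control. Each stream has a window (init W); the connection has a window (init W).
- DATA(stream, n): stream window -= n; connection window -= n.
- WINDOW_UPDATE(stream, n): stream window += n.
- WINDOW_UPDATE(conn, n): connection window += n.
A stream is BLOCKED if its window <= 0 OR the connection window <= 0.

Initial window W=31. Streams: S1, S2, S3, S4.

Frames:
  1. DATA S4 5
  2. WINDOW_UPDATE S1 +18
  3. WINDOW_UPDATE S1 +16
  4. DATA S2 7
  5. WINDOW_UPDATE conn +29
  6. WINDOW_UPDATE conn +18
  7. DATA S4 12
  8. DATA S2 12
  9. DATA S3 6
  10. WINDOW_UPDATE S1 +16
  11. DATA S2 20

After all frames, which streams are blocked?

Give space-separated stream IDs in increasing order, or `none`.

Op 1: conn=26 S1=31 S2=31 S3=31 S4=26 blocked=[]
Op 2: conn=26 S1=49 S2=31 S3=31 S4=26 blocked=[]
Op 3: conn=26 S1=65 S2=31 S3=31 S4=26 blocked=[]
Op 4: conn=19 S1=65 S2=24 S3=31 S4=26 blocked=[]
Op 5: conn=48 S1=65 S2=24 S3=31 S4=26 blocked=[]
Op 6: conn=66 S1=65 S2=24 S3=31 S4=26 blocked=[]
Op 7: conn=54 S1=65 S2=24 S3=31 S4=14 blocked=[]
Op 8: conn=42 S1=65 S2=12 S3=31 S4=14 blocked=[]
Op 9: conn=36 S1=65 S2=12 S3=25 S4=14 blocked=[]
Op 10: conn=36 S1=81 S2=12 S3=25 S4=14 blocked=[]
Op 11: conn=16 S1=81 S2=-8 S3=25 S4=14 blocked=[2]

Answer: S2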